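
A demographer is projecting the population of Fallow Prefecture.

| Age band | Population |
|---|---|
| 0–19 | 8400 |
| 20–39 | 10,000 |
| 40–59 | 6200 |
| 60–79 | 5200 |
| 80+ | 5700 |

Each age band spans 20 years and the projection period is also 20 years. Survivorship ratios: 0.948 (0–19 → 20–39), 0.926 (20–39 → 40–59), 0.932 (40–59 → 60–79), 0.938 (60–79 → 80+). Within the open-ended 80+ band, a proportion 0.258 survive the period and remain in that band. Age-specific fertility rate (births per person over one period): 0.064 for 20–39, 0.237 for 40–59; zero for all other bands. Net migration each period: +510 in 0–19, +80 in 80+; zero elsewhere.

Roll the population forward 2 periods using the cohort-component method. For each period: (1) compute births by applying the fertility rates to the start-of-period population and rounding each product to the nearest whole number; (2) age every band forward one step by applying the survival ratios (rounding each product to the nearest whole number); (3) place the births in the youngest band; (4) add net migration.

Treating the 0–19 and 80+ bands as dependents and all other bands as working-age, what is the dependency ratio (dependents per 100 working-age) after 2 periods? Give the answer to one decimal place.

Numbering the groups 1..5 from youngest to oldest:
After projecting period 1:
Births: 10000 × 0.064 = 640, 6200 × 0.237 = 1469 ⇒ total 2109
Group 2: 8400 × 0.948 = 7963
Group 3: 10000 × 0.926 = 9260
Group 4: 6200 × 0.932 = 5778
Group 5: 5200 × 0.938 + 5700 × 0.258 = 4878 + 1471 = 6349
Net migration: Group 1 + 510 → 2619; Group 5 + 80 → 6429
→ [2619, 7963, 9260, 5778, 6429]
After projecting period 2:
Births: 7963 × 0.064 = 510, 9260 × 0.237 = 2195 ⇒ total 2705
Group 2: 2619 × 0.948 = 2483
Group 3: 7963 × 0.926 = 7374
Group 4: 9260 × 0.932 = 8630
Group 5: 5778 × 0.938 + 6429 × 0.258 = 5420 + 1659 = 7079
Net migration: Group 1 + 510 → 3215; Group 5 + 80 → 7159
→ [3215, 2483, 7374, 8630, 7159]
Dependents (band 0–19 + band 80+) = 3215 + 7159 = 10374; working-age = 18487; ratio = 10374/18487 × 100 = 56.1

56.1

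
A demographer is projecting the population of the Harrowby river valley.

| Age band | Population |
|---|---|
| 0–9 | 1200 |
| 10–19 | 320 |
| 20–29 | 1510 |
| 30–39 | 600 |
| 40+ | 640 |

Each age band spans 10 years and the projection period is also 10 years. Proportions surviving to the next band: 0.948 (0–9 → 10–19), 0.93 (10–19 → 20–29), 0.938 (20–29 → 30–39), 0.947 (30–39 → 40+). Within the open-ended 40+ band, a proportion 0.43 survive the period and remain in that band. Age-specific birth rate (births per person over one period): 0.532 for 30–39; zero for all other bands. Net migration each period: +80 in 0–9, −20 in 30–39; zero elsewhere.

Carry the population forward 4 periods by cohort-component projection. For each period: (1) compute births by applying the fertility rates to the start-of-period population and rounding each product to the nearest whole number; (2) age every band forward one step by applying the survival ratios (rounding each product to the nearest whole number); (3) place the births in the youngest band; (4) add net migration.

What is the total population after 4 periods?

Numbering the groups 1..5 from youngest to oldest:
After projecting period 1:
Births: 600 × 0.532 = 319
Group 2: 1200 × 0.948 = 1138
Group 3: 320 × 0.93 = 298
Group 4: 1510 × 0.938 = 1416
Group 5: 600 × 0.947 + 640 × 0.43 = 568 + 275 = 843
Net migration: Group 1 + 80 → 399; Group 4 − 20 → 1396
→ [399, 1138, 298, 1396, 843]
After projecting period 2:
Births: 1396 × 0.532 = 743
Group 2: 399 × 0.948 = 378
Group 3: 1138 × 0.93 = 1058
Group 4: 298 × 0.938 = 280
Group 5: 1396 × 0.947 + 843 × 0.43 = 1322 + 362 = 1684
Net migration: Group 1 + 80 → 823; Group 4 − 20 → 260
→ [823, 378, 1058, 260, 1684]
After projecting period 3:
Births: 260 × 0.532 = 138
Group 2: 823 × 0.948 = 780
Group 3: 378 × 0.93 = 352
Group 4: 1058 × 0.938 = 992
Group 5: 260 × 0.947 + 1684 × 0.43 = 246 + 724 = 970
Net migration: Group 1 + 80 → 218; Group 4 − 20 → 972
→ [218, 780, 352, 972, 970]
After projecting period 4:
Births: 972 × 0.532 = 517
Group 2: 218 × 0.948 = 207
Group 3: 780 × 0.93 = 725
Group 4: 352 × 0.938 = 330
Group 5: 972 × 0.947 + 970 × 0.43 = 920 + 417 = 1337
Net migration: Group 1 + 80 → 597; Group 4 − 20 → 310
→ [597, 207, 725, 310, 1337]
Total after period 4: 597 + 207 + 725 + 310 + 1337 = 3176

3176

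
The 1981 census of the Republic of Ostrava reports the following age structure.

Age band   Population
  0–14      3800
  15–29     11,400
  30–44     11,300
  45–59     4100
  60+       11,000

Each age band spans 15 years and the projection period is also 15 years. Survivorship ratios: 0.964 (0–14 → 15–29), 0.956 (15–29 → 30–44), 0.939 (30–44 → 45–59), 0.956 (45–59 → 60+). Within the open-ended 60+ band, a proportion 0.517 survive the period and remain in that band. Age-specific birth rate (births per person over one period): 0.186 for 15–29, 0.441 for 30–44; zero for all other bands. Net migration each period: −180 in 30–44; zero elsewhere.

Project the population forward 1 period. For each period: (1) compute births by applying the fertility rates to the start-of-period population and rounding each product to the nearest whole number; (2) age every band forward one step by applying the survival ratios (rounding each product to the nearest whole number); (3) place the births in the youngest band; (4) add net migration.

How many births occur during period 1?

7103

Numbering the groups 1..5 from youngest to oldest:
Period 1.
Births: 11400 * 0.186 = 2120  |  11300 * 0.441 = 4983 ⇒ total 7103
Group 2: 3800 * 0.964 = 3663
Group 3: 11400 * 0.956 = 10898
Group 4: 11300 * 0.939 = 10611
Group 5: 4100 * 0.956 + 11000 * 0.517 = 3920 + 5687 = 9607
Net migration: Group 3 − 180 → 10718
Giving 7103 / 3663 / 10718 / 10611 / 9607.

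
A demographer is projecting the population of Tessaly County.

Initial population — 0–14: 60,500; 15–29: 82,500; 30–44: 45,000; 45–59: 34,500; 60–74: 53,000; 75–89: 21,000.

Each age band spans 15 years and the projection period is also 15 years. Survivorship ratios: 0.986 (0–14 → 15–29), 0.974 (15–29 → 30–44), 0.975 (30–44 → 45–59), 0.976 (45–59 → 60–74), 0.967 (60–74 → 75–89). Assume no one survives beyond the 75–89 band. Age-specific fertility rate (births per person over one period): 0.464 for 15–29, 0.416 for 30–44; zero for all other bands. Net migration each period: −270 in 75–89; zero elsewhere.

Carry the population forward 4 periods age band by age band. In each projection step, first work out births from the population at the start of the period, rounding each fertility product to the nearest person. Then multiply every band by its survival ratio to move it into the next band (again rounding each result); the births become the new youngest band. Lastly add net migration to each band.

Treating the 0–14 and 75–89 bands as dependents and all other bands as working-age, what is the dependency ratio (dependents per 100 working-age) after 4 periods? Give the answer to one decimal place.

57.4

[period 1]
Births: 82500 * 0.464 = 38280  |  45000 * 0.416 = 18720 → 57000
15–29: 60500 * 0.986 = 59653
30–44: 82500 * 0.974 = 80355
45–59: 45000 * 0.975 = 43875
60–74: 34500 * 0.976 = 33672
75–89: 53000 * 0.967 = 51251
Net migration: 75–89 − 270 → 50981
→ [57000, 59653, 80355, 43875, 33672, 50981]
[period 2]
Births: 59653 * 0.464 = 27679  |  80355 * 0.416 = 33428 → 61107
15–29: 57000 * 0.986 = 56202
30–44: 59653 * 0.974 = 58102
45–59: 80355 * 0.975 = 78346
60–74: 43875 * 0.976 = 42822
75–89: 33672 * 0.967 = 32561
Net migration: 75–89 − 270 → 32291
→ [61107, 56202, 58102, 78346, 42822, 32291]
[period 3]
Births: 56202 * 0.464 = 26078  |  58102 * 0.416 = 24170 → 50248
15–29: 61107 * 0.986 = 60252
30–44: 56202 * 0.974 = 54741
45–59: 58102 * 0.975 = 56649
60–74: 78346 * 0.976 = 76466
75–89: 42822 * 0.967 = 41409
Net migration: 75–89 − 270 → 41139
→ [50248, 60252, 54741, 56649, 76466, 41139]
[period 4]
Births: 60252 * 0.464 = 27957  |  54741 * 0.416 = 22772 → 50729
15–29: 50248 * 0.986 = 49545
30–44: 60252 * 0.974 = 58685
45–59: 54741 * 0.975 = 53372
60–74: 56649 * 0.976 = 55289
75–89: 76466 * 0.967 = 73943
Net migration: 75–89 − 270 → 73673
→ [50729, 49545, 58685, 53372, 55289, 73673]
Dependents (band 0–14 + band 75–89) = 50729 + 73673 = 124402; working-age = 216891; ratio = 124402/216891 × 100 = 57.4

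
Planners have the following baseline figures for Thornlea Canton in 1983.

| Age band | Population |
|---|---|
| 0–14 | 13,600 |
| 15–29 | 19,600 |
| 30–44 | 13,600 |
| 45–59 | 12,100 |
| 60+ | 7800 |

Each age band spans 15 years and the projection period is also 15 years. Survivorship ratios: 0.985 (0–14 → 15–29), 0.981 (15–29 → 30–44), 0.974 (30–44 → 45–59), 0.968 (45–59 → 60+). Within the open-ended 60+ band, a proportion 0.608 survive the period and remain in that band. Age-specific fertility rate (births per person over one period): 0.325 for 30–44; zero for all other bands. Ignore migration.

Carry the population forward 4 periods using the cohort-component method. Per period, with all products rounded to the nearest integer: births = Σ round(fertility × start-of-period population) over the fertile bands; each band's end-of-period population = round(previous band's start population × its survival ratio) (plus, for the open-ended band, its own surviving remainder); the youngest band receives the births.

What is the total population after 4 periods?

Period 1:
Births: 13600 × 0.325 = 4420
15–29: 13600 × 0.985 = 13396
30–44: 19600 × 0.981 = 19228
45–59: 13600 × 0.974 = 13246
60+: 12100 × 0.968 + 7800 × 0.608 = 11713 + 4742 = 16455
Population now: 0–14=4420, 15–29=13396, 30–44=19228, 45–59=13246, 60+=16455
Period 2:
Births: 19228 × 0.325 = 6249
15–29: 4420 × 0.985 = 4354
30–44: 13396 × 0.981 = 13141
45–59: 19228 × 0.974 = 18728
60+: 13246 × 0.968 + 16455 × 0.608 = 12822 + 10005 = 22827
Population now: 0–14=6249, 15–29=4354, 30–44=13141, 45–59=18728, 60+=22827
Period 3:
Births: 13141 × 0.325 = 4271
15–29: 6249 × 0.985 = 6155
30–44: 4354 × 0.981 = 4271
45–59: 13141 × 0.974 = 12799
60+: 18728 × 0.968 + 22827 × 0.608 = 18129 + 13879 = 32008
Population now: 0–14=4271, 15–29=6155, 30–44=4271, 45–59=12799, 60+=32008
Period 4:
Births: 4271 × 0.325 = 1388
15–29: 4271 × 0.985 = 4207
30–44: 6155 × 0.981 = 6038
45–59: 4271 × 0.974 = 4160
60+: 12799 × 0.968 + 32008 × 0.608 = 12389 + 19461 = 31850
Population now: 0–14=1388, 15–29=4207, 30–44=6038, 45–59=4160, 60+=31850
Total after period 4: 1388 + 4207 + 6038 + 4160 + 31850 = 47643

47643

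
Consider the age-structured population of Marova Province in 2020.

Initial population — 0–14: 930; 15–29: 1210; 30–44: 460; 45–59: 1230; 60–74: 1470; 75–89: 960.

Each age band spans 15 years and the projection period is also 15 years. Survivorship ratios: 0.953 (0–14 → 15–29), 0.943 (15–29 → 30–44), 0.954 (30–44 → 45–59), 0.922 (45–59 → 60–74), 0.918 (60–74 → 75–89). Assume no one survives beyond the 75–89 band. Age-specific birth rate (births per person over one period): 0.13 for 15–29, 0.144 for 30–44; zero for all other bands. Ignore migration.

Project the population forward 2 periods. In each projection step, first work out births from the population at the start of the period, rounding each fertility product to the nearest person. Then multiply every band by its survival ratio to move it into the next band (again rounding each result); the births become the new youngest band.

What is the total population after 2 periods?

3862

Call the groups 1 to 6, youngest first.
— Period 1 —
Births: 1210 × 0.13 = 157 ; 460 × 0.144 = 66 → 223
Group 2: 930 × 0.953 = 886
Group 3: 1210 × 0.943 = 1141
Group 4: 460 × 0.954 = 439
Group 5: 1230 × 0.922 = 1134
Group 6: 1470 × 0.918 = 1349
→ [223, 886, 1141, 439, 1134, 1349]
— Period 2 —
Births: 886 × 0.13 = 115 ; 1141 × 0.144 = 164 → 279
Group 2: 223 × 0.953 = 213
Group 3: 886 × 0.943 = 835
Group 4: 1141 × 0.954 = 1089
Group 5: 439 × 0.922 = 405
Group 6: 1134 × 0.918 = 1041
→ [279, 213, 835, 1089, 405, 1041]
Total after period 2: 279 + 213 + 835 + 1089 + 405 + 1041 = 3862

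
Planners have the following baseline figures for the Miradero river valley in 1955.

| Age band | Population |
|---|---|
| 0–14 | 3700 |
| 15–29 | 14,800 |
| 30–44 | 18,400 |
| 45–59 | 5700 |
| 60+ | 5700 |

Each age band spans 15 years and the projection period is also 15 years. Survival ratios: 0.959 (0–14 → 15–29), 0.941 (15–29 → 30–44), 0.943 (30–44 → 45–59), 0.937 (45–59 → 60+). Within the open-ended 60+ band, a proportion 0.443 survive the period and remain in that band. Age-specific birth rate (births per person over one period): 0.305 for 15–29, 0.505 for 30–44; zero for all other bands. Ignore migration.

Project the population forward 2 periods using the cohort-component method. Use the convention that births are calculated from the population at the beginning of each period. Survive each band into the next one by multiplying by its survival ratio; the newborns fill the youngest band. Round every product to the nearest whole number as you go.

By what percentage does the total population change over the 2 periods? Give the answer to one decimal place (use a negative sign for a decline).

After projecting period 1:
Births: 14800 * 0.305 = 4514 ; 18400 * 0.505 = 9292 ⇒ total 13806
15–29: 3700 * 0.959 = 3548
30–44: 14800 * 0.941 = 13927
45–59: 18400 * 0.943 = 17351
60+: 5700 * 0.937 + 5700 * 0.443 = 5341 + 2525 = 7866
→ [13806, 3548, 13927, 17351, 7866]
After projecting period 2:
Births: 3548 * 0.305 = 1082 ; 13927 * 0.505 = 7033 ⇒ total 8115
15–29: 13806 * 0.959 = 13240
30–44: 3548 * 0.941 = 3339
45–59: 13927 * 0.943 = 13133
60+: 17351 * 0.937 + 7866 * 0.443 = 16258 + 3485 = 19743
→ [8115, 13240, 3339, 13133, 19743]
Total: 48300 → 57570; change = 9270; percentage change = 19.2%

19.2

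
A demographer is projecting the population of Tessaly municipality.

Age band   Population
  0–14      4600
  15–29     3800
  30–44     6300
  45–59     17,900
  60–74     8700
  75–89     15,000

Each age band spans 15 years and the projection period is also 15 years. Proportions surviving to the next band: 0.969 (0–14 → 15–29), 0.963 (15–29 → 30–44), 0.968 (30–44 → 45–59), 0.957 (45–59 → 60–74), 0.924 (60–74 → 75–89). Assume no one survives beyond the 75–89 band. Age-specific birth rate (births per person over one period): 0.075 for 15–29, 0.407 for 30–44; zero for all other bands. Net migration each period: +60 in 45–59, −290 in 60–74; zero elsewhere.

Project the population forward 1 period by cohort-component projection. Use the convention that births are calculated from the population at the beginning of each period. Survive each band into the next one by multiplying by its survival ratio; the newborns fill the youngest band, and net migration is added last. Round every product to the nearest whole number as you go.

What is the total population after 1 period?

42002

Period 1.
Births: 3800 * 0.075 = 285 ; 6300 * 0.407 = 2564 → total 2849
15–29: 4600 * 0.969 = 4457
30–44: 3800 * 0.963 = 3659
45–59: 6300 * 0.968 = 6098
60–74: 17900 * 0.957 = 17130
75–89: 8700 * 0.924 = 8039
Net migration: 45–59 + 60 → 6158; 60–74 − 290 → 16840
Giving 2849 / 4457 / 3659 / 6158 / 16840 / 8039.
Total after period 1: 2849 + 4457 + 3659 + 6158 + 16840 + 8039 = 42002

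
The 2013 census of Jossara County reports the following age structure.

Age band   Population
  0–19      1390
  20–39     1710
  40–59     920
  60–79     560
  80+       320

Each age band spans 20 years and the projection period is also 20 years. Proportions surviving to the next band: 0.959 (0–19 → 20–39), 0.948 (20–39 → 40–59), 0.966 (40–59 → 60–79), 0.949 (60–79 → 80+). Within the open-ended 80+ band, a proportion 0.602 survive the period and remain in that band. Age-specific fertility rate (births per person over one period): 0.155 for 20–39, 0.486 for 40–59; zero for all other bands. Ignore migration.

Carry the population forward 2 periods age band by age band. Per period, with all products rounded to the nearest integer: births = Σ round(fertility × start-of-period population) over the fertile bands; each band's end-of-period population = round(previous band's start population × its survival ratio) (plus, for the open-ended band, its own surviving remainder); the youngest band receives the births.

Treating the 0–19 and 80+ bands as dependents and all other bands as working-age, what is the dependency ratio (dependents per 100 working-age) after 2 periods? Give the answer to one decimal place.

64.8

Numbering the groups 1..5 from youngest to oldest:
— Period 1 —
Births: 1710 * 0.155 = 265, 920 * 0.486 = 447 ⇒ total 712
Group 2: 1390 * 0.959 = 1333
Group 3: 1710 * 0.948 = 1621
Group 4: 920 * 0.966 = 889
Group 5: 560 * 0.949 + 320 * 0.602 = 531 + 193 = 724
End of period: [712, 1333, 1621, 889, 724]
— Period 2 —
Births: 1333 * 0.155 = 207, 1621 * 0.486 = 788 ⇒ total 995
Group 2: 712 * 0.959 = 683
Group 3: 1333 * 0.948 = 1264
Group 4: 1621 * 0.966 = 1566
Group 5: 889 * 0.949 + 724 * 0.602 = 844 + 436 = 1280
End of period: [995, 683, 1264, 1566, 1280]
Dependents (band 0–19 + band 80+) = 995 + 1280 = 2275; working-age = 3513; ratio = 2275/3513 × 100 = 64.8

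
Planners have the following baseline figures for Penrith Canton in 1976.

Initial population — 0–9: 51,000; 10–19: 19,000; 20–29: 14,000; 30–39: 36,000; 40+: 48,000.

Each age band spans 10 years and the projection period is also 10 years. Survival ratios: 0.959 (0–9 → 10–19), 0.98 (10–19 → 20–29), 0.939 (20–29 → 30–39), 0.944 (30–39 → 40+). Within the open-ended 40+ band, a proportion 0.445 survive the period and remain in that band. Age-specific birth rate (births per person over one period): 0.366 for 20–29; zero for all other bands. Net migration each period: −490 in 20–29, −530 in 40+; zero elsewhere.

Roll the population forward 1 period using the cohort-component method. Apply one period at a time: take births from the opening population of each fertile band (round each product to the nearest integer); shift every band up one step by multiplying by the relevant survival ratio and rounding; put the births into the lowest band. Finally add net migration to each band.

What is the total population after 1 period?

140123

Let band 1 be 0–9 through band 5 = 40+.
— Period 1 —
Births: 14000 × 0.366 = 5124
Band 2: 51000 × 0.959 = 48909
Band 3: 19000 × 0.98 = 18620
Band 4: 14000 × 0.939 = 13146
Band 5: 36000 × 0.944 + 48000 × 0.445 = 33984 + 21360 = 55344
Net migration: Band 3 − 490 → 18130; Band 5 − 530 → 54814
Giving 5124 / 48909 / 18130 / 13146 / 54814.
Total after period 1: 5124 + 48909 + 18130 + 13146 + 54814 = 140123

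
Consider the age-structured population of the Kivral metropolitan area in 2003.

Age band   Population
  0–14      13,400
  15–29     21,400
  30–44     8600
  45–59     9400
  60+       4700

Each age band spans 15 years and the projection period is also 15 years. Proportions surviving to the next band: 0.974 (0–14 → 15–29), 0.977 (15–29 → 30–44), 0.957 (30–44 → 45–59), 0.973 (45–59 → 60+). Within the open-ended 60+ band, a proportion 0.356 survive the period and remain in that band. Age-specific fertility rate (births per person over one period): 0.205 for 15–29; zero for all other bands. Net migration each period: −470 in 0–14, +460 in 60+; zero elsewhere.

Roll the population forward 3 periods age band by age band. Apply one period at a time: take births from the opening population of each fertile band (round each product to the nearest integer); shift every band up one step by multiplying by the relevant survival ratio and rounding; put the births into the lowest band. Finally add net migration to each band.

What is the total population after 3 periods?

42765

Period 1:
Births: 21400 * 0.205 = 4387
15–29: 13400 * 0.974 = 13052
30–44: 21400 * 0.977 = 20908
45–59: 8600 * 0.957 = 8230
60+: 9400 * 0.973 + 4700 * 0.356 = 9146 + 1673 = 10819
Net migration: 0–14 − 470 → 3917; 60+ + 460 → 11279
End of period: [3917, 13052, 20908, 8230, 11279]
Period 2:
Births: 13052 * 0.205 = 2676
15–29: 3917 * 0.974 = 3815
30–44: 13052 * 0.977 = 12752
45–59: 20908 * 0.957 = 20009
60+: 8230 * 0.973 + 11279 * 0.356 = 8008 + 4015 = 12023
Net migration: 0–14 − 470 → 2206; 60+ + 460 → 12483
End of period: [2206, 3815, 12752, 20009, 12483]
Period 3:
Births: 3815 * 0.205 = 782
15–29: 2206 * 0.974 = 2149
30–44: 3815 * 0.977 = 3727
45–59: 12752 * 0.957 = 12204
60+: 20009 * 0.973 + 12483 * 0.356 = 19469 + 4444 = 23913
Net migration: 0–14 − 470 → 312; 60+ + 460 → 24373
End of period: [312, 2149, 3727, 12204, 24373]
Total after period 3: 312 + 2149 + 3727 + 12204 + 24373 = 42765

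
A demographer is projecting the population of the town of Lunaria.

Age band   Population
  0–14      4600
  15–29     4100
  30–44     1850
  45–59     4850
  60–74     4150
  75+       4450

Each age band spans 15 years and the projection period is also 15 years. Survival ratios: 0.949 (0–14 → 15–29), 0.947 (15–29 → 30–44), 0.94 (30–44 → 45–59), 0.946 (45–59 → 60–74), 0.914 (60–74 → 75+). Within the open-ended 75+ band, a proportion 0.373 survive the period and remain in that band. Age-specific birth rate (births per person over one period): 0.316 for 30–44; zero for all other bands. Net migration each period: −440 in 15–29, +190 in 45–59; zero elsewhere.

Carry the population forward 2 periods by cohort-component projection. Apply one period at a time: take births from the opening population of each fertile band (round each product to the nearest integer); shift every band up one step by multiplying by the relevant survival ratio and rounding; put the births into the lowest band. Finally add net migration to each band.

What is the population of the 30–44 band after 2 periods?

— Period 1 —
Births: 1850 × 0.316 = 585
15–29: 4600 × 0.949 = 4365
30–44: 4100 × 0.947 = 3883
45–59: 1850 × 0.94 = 1739
60–74: 4850 × 0.946 = 4588
75+: 4150 × 0.914 + 4450 × 0.373 = 3793 + 1660 = 5453
Net migration: 15–29 − 440 → 3925; 45–59 + 190 → 1929
→ [585, 3925, 3883, 1929, 4588, 5453]
— Period 2 —
Births: 3883 × 0.316 = 1227
15–29: 585 × 0.949 = 555
30–44: 3925 × 0.947 = 3717
45–59: 3883 × 0.94 = 3650
60–74: 1929 × 0.946 = 1825
75+: 4588 × 0.914 + 5453 × 0.373 = 4193 + 2034 = 6227
Net migration: 15–29 − 440 → 115; 45–59 + 190 → 3840
→ [1227, 115, 3717, 3840, 1825, 6227]

3717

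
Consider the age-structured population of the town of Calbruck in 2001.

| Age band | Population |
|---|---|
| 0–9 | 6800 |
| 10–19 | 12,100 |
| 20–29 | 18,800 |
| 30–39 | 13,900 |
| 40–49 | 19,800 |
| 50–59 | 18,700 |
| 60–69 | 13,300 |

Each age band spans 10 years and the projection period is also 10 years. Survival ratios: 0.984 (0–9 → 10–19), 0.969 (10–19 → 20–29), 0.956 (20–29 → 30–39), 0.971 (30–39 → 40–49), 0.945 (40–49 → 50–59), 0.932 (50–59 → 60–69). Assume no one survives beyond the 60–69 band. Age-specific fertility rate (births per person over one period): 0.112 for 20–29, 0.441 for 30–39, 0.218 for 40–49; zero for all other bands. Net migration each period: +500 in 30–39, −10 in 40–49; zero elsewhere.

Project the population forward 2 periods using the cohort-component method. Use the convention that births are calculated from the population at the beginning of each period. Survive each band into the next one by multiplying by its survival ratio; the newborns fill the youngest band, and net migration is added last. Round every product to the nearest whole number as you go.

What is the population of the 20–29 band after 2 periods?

Period 1.
Births: 18800 * 0.112 = 2106 ; 13900 * 0.441 = 6130 ; 19800 * 0.218 = 4316 → total 12552
10–19: 6800 * 0.984 = 6691
20–29: 12100 * 0.969 = 11725
30–39: 18800 * 0.956 = 17973
40–49: 13900 * 0.971 = 13497
50–59: 19800 * 0.945 = 18711
60–69: 18700 * 0.932 = 17428
Net migration: 30–39 + 500 → 18473; 40–49 − 10 → 13487
Population now: 0–9=12552, 10–19=6691, 20–29=11725, 30–39=18473, 40–49=13487, 50–59=18711, 60–69=17428
Period 2.
Births: 11725 * 0.112 = 1313 ; 18473 * 0.441 = 8147 ; 13487 * 0.218 = 2940 → total 12400
10–19: 12552 * 0.984 = 12351
20–29: 6691 * 0.969 = 6484
30–39: 11725 * 0.956 = 11209
40–49: 18473 * 0.971 = 17937
50–59: 13487 * 0.945 = 12745
60–69: 18711 * 0.932 = 17439
Net migration: 30–39 + 500 → 11709; 40–49 − 10 → 17927
Population now: 0–9=12400, 10–19=12351, 20–29=6484, 30–39=11709, 40–49=17927, 50–59=12745, 60–69=17439

6484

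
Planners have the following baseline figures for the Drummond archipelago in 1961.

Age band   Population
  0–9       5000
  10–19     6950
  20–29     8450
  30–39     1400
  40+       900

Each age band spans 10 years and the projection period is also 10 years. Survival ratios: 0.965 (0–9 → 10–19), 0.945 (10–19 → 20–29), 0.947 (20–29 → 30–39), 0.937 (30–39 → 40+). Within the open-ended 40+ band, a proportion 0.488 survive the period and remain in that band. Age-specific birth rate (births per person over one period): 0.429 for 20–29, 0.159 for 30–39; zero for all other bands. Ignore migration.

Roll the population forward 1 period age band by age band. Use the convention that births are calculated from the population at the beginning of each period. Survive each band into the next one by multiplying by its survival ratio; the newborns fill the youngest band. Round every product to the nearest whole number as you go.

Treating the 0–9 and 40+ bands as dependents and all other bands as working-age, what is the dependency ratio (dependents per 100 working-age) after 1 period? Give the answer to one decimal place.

(Bands numbered youngest = 1 to oldest = 5.)
— Period 1 —
Births: 8450 * 0.429 = 3625, 1400 * 0.159 = 223 → 3848
Band 2: 5000 * 0.965 = 4825
Band 3: 6950 * 0.945 = 6568
Band 4: 8450 * 0.947 = 8002
Band 5: 1400 * 0.937 + 900 * 0.488 = 1312 + 439 = 1751
Giving 3848 / 4825 / 6568 / 8002 / 1751.
Dependents (band 0–9 + band 40+) = 3848 + 1751 = 5599; working-age = 19395; ratio = 5599/19395 × 100 = 28.9

28.9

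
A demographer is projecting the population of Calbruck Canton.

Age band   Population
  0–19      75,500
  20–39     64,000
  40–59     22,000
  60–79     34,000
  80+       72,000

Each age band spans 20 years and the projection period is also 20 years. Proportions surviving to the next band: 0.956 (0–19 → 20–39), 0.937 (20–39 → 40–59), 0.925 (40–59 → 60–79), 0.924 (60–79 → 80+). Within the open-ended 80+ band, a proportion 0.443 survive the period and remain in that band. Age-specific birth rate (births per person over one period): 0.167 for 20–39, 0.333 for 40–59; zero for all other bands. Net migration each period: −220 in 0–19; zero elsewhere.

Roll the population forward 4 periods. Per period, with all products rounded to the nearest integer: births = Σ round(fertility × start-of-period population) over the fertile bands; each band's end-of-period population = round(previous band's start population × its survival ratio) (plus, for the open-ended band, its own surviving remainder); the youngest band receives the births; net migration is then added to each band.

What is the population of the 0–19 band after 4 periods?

[period 1]
Births: 64000 × 0.167 = 10688, 22000 × 0.333 = 7326 → total 18014
20–39: 75500 × 0.956 = 72178
40–59: 64000 × 0.937 = 59968
60–79: 22000 × 0.925 = 20350
80+: 34000 × 0.924 + 72000 × 0.443 = 31416 + 31896 = 63312
Net migration: 0–19 − 220 → 17794
Giving 17794 / 72178 / 59968 / 20350 / 63312.
[period 2]
Births: 72178 × 0.167 = 12054, 59968 × 0.333 = 19969 → total 32023
20–39: 17794 × 0.956 = 17011
40–59: 72178 × 0.937 = 67631
60–79: 59968 × 0.925 = 55470
80+: 20350 × 0.924 + 63312 × 0.443 = 18803 + 28047 = 46850
Net migration: 0–19 − 220 → 31803
Giving 31803 / 17011 / 67631 / 55470 / 46850.
[period 3]
Births: 17011 × 0.167 = 2841, 67631 × 0.333 = 22521 → total 25362
20–39: 31803 × 0.956 = 30404
40–59: 17011 × 0.937 = 15939
60–79: 67631 × 0.925 = 62559
80+: 55470 × 0.924 + 46850 × 0.443 = 51254 + 20755 = 72009
Net migration: 0–19 − 220 → 25142
Giving 25142 / 30404 / 15939 / 62559 / 72009.
[period 4]
Births: 30404 × 0.167 = 5077, 15939 × 0.333 = 5308 → total 10385
20–39: 25142 × 0.956 = 24036
40–59: 30404 × 0.937 = 28489
60–79: 15939 × 0.925 = 14744
80+: 62559 × 0.924 + 72009 × 0.443 = 57805 + 31900 = 89705
Net migration: 0–19 − 220 → 10165
Giving 10165 / 24036 / 28489 / 14744 / 89705.

10165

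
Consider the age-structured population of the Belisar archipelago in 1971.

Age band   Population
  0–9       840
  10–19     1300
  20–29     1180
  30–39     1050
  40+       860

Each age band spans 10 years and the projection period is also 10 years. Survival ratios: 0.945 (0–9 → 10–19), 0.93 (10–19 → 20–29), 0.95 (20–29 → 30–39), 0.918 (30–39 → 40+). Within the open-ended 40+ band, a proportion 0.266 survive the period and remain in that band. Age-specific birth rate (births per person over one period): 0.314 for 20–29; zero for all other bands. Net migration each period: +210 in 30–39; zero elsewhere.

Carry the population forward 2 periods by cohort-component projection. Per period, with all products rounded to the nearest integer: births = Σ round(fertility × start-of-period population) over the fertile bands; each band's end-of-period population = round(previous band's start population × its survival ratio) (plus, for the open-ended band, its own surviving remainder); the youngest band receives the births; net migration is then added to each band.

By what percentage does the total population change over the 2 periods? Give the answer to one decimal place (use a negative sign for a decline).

-16.5

[period 1]
Births: 1180 × 0.314 = 371
10–19: 840 × 0.945 = 794
20–29: 1300 × 0.93 = 1209
30–39: 1180 × 0.95 = 1121
40+: 1050 × 0.918 + 860 × 0.266 = 964 + 229 = 1193
Net migration: 30–39 + 210 → 1331
End of period: [371, 794, 1209, 1331, 1193]
[period 2]
Births: 1209 × 0.314 = 380
10–19: 371 × 0.945 = 351
20–29: 794 × 0.93 = 738
30–39: 1209 × 0.95 = 1149
40+: 1331 × 0.918 + 1193 × 0.266 = 1222 + 317 = 1539
Net migration: 30–39 + 210 → 1359
End of period: [380, 351, 738, 1359, 1539]
Total: 5230 → 4367; change = -863; percentage change = -16.5%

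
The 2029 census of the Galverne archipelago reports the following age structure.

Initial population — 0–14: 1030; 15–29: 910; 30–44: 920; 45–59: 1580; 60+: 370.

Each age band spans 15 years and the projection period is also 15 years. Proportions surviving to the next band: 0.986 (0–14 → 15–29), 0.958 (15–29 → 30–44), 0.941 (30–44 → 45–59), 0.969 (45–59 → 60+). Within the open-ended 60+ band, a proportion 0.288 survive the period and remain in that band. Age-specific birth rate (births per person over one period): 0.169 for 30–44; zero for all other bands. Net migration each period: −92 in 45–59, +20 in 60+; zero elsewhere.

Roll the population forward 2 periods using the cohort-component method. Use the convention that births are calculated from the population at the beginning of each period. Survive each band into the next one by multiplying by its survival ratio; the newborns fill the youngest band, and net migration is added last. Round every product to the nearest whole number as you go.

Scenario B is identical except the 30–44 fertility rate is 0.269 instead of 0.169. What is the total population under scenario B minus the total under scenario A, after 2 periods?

179

Period 1:
Births: 920 × 0.169 = 155
15–29: 1030 × 0.986 = 1016
30–44: 910 × 0.958 = 872
45–59: 920 × 0.941 = 866
60+: 1580 × 0.969 + 370 × 0.288 = 1531 + 107 = 1638
Net migration: 45–59 − 92 → 774; 60+ + 20 → 1658
→ [155, 1016, 872, 774, 1658]
Period 2:
Births: 872 × 0.169 = 147
15–29: 155 × 0.986 = 153
30–44: 1016 × 0.958 = 973
45–59: 872 × 0.941 = 821
60+: 774 × 0.969 + 1658 × 0.288 = 750 + 478 = 1228
Net migration: 45–59 − 92 → 729; 60+ + 20 → 1248
→ [147, 153, 973, 729, 1248]
Scenario A total after 2 periods: 3250
Scenario B projection —
Period 1:
Births: 920 × 0.269 = 247
15–29: 1030 × 0.986 = 1016
30–44: 910 × 0.958 = 872
45–59: 920 × 0.941 = 866
60+: 1580 × 0.969 + 370 × 0.288 = 1531 + 107 = 1638
Net migration: 45–59 − 92 → 774; 60+ + 20 → 1658
→ [247, 1016, 872, 774, 1658]
Period 2:
Births: 872 × 0.269 = 235
15–29: 247 × 0.986 = 244
30–44: 1016 × 0.958 = 973
45–59: 872 × 0.941 = 821
60+: 774 × 0.969 + 1658 × 0.288 = 750 + 478 = 1228
Net migration: 45–59 − 92 → 729; 60+ + 20 → 1248
→ [235, 244, 973, 729, 1248]
Scenario B total after 2 periods: 3429
Difference B − A = 3429 − 3250 = 179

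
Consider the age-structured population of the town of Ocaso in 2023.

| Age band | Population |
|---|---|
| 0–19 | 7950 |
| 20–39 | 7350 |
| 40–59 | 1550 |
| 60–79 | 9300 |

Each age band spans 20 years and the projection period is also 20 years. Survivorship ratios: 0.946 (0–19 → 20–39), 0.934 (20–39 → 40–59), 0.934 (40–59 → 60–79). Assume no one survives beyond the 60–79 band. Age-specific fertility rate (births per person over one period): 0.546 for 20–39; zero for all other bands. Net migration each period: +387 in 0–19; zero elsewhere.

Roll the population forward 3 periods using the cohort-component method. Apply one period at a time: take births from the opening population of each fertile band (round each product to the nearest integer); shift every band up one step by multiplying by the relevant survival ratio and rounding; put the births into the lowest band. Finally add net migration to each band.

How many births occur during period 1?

4013

Period 1:
Births: 7350 * 0.546 = 4013
20–39: 7950 * 0.946 = 7521
40–59: 7350 * 0.934 = 6865
60–79: 1550 * 0.934 = 1448
Net migration: 0–19 + 387 → 4400
Giving 4400 / 7521 / 6865 / 1448.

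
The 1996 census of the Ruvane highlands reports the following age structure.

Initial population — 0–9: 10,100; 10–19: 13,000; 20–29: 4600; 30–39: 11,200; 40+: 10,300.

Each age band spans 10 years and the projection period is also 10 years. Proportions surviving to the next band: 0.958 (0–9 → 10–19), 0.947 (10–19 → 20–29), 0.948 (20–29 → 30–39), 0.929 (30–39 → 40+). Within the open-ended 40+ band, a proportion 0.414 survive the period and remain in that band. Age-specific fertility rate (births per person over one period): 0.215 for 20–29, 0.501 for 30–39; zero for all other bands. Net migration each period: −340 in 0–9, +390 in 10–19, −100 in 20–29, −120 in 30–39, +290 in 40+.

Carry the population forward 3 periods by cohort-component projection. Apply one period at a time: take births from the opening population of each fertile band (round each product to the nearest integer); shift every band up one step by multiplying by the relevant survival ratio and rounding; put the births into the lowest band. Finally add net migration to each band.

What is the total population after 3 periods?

42060

Let band 1 be 0–9 through band 5 = 40+.
[period 1]
Births: 4600 * 0.215 = 989  |  11200 * 0.501 = 5611 → 6600
Band 2: 10100 * 0.958 = 9676
Band 3: 13000 * 0.947 = 12311
Band 4: 4600 * 0.948 = 4361
Band 5: 11200 * 0.929 + 10300 * 0.414 = 10405 + 4264 = 14669
Net migration: Band 1 − 340 → 6260; Band 2 + 390 → 10066; Band 3 − 100 → 12211; Band 4 − 120 → 4241; Band 5 + 290 → 14959
Giving 6260 / 10066 / 12211 / 4241 / 14959.
[period 2]
Births: 12211 * 0.215 = 2625  |  4241 * 0.501 = 2125 → 4750
Band 2: 6260 * 0.958 = 5997
Band 3: 10066 * 0.947 = 9533
Band 4: 12211 * 0.948 = 11576
Band 5: 4241 * 0.929 + 14959 * 0.414 = 3940 + 6193 = 10133
Net migration: Band 1 − 340 → 4410; Band 2 + 390 → 6387; Band 3 − 100 → 9433; Band 4 − 120 → 11456; Band 5 + 290 → 10423
Giving 4410 / 6387 / 9433 / 11456 / 10423.
[period 3]
Births: 9433 * 0.215 = 2028  |  11456 * 0.501 = 5739 → 7767
Band 2: 4410 * 0.958 = 4225
Band 3: 6387 * 0.947 = 6048
Band 4: 9433 * 0.948 = 8942
Band 5: 11456 * 0.929 + 10423 * 0.414 = 10643 + 4315 = 14958
Net migration: Band 1 − 340 → 7427; Band 2 + 390 → 4615; Band 3 − 100 → 5948; Band 4 − 120 → 8822; Band 5 + 290 → 15248
Giving 7427 / 4615 / 5948 / 8822 / 15248.
Total after period 3: 7427 + 4615 + 5948 + 8822 + 15248 = 42060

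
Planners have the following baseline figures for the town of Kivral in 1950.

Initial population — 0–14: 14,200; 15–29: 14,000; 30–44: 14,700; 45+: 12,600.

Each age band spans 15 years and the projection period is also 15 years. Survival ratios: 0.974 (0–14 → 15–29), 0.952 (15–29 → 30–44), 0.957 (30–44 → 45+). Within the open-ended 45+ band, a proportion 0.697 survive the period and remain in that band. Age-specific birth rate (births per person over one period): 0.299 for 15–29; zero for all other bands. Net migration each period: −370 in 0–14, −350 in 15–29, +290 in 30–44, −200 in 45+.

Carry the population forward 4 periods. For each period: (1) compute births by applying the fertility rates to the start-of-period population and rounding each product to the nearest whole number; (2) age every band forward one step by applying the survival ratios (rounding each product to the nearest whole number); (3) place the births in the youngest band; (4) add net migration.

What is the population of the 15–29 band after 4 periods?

270

Period 1:
Births: 14000 * 0.299 = 4186
15–29: 14200 * 0.974 = 13831
30–44: 14000 * 0.952 = 13328
45+: 14700 * 0.957 + 12600 * 0.697 = 14068 + 8782 = 22850
Net migration: 0–14 − 370 → 3816; 15–29 − 350 → 13481; 30–44 + 290 → 13618; 45+ − 200 → 22650
→ [3816, 13481, 13618, 22650]
Period 2:
Births: 13481 * 0.299 = 4031
15–29: 3816 * 0.974 = 3717
30–44: 13481 * 0.952 = 12834
45+: 13618 * 0.957 + 22650 * 0.697 = 13032 + 15787 = 28819
Net migration: 0–14 − 370 → 3661; 15–29 − 350 → 3367; 30–44 + 290 → 13124; 45+ − 200 → 28619
→ [3661, 3367, 13124, 28619]
Period 3:
Births: 3367 * 0.299 = 1007
15–29: 3661 * 0.974 = 3566
30–44: 3367 * 0.952 = 3205
45+: 13124 * 0.957 + 28619 * 0.697 = 12560 + 19947 = 32507
Net migration: 0–14 − 370 → 637; 15–29 − 350 → 3216; 30–44 + 290 → 3495; 45+ − 200 → 32307
→ [637, 3216, 3495, 32307]
Period 4:
Births: 3216 * 0.299 = 962
15–29: 637 * 0.974 = 620
30–44: 3216 * 0.952 = 3062
45+: 3495 * 0.957 + 32307 * 0.697 = 3345 + 22518 = 25863
Net migration: 0–14 − 370 → 592; 15–29 − 350 → 270; 30–44 + 290 → 3352; 45+ − 200 → 25663
→ [592, 270, 3352, 25663]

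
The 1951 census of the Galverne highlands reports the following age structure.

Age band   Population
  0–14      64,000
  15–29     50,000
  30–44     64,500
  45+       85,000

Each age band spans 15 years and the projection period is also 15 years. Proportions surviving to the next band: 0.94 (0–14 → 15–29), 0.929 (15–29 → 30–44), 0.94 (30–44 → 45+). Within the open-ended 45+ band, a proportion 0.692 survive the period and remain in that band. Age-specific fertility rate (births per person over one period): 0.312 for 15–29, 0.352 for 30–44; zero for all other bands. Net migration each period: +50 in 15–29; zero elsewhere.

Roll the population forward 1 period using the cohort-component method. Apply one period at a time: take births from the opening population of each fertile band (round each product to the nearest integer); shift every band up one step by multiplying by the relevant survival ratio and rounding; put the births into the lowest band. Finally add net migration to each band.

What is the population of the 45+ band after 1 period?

Call the groups 1 to 4, youngest first.
After projecting period 1:
Births: 50000 * 0.312 = 15600, 64500 * 0.352 = 22704 — total 38304
Group 2: 64000 * 0.94 = 60160
Group 3: 50000 * 0.929 = 46450
Group 4: 64500 * 0.94 + 85000 * 0.692 = 60630 + 58820 = 119450
Net migration: Group 2 + 50 → 60210
Giving 38304 / 60210 / 46450 / 119450.

119450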